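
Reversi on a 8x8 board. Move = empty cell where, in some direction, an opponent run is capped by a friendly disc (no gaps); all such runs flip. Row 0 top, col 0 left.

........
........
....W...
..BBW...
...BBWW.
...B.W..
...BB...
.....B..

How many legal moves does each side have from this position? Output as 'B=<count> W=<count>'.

Answer: B=7 W=6

Derivation:
-- B to move --
(1,3): no bracket -> illegal
(1,4): flips 2 -> legal
(1,5): flips 1 -> legal
(2,3): no bracket -> illegal
(2,5): flips 1 -> legal
(3,5): flips 1 -> legal
(3,6): no bracket -> illegal
(3,7): flips 2 -> legal
(4,7): flips 2 -> legal
(5,4): no bracket -> illegal
(5,6): no bracket -> illegal
(5,7): no bracket -> illegal
(6,5): no bracket -> illegal
(6,6): flips 1 -> legal
B mobility = 7
-- W to move --
(2,1): no bracket -> illegal
(2,2): flips 2 -> legal
(2,3): no bracket -> illegal
(3,1): flips 2 -> legal
(3,5): no bracket -> illegal
(4,1): no bracket -> illegal
(4,2): flips 3 -> legal
(5,2): flips 1 -> legal
(5,4): flips 1 -> legal
(6,2): no bracket -> illegal
(6,5): no bracket -> illegal
(6,6): no bracket -> illegal
(7,2): no bracket -> illegal
(7,3): flips 1 -> legal
(7,4): no bracket -> illegal
(7,6): no bracket -> illegal
W mobility = 6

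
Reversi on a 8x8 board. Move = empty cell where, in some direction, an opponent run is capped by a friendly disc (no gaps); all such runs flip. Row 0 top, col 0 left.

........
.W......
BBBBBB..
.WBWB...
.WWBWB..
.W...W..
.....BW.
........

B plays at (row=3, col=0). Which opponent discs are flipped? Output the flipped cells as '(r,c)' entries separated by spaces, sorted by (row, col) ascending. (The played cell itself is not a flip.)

Dir NW: edge -> no flip
Dir N: first cell 'B' (not opp) -> no flip
Dir NE: first cell 'B' (not opp) -> no flip
Dir W: edge -> no flip
Dir E: opp run (3,1) capped by B -> flip
Dir SW: edge -> no flip
Dir S: first cell '.' (not opp) -> no flip
Dir SE: opp run (4,1), next='.' -> no flip

Answer: (3,1)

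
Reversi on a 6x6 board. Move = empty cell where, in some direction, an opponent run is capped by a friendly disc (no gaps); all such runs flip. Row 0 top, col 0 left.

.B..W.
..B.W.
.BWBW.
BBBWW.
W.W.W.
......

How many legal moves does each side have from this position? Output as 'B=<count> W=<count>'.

-- B to move --
(0,3): no bracket -> illegal
(0,5): flips 1 -> legal
(1,1): no bracket -> illegal
(1,3): flips 1 -> legal
(1,5): no bracket -> illegal
(2,5): flips 1 -> legal
(3,5): flips 2 -> legal
(4,1): no bracket -> illegal
(4,3): flips 1 -> legal
(4,5): flips 1 -> legal
(5,0): flips 1 -> legal
(5,1): no bracket -> illegal
(5,2): flips 1 -> legal
(5,3): flips 1 -> legal
(5,4): no bracket -> illegal
(5,5): no bracket -> illegal
B mobility = 9
-- W to move --
(0,0): no bracket -> illegal
(0,2): flips 1 -> legal
(0,3): no bracket -> illegal
(1,0): no bracket -> illegal
(1,1): no bracket -> illegal
(1,3): flips 1 -> legal
(2,0): flips 3 -> legal
(4,1): flips 2 -> legal
(4,3): no bracket -> illegal
W mobility = 4

Answer: B=9 W=4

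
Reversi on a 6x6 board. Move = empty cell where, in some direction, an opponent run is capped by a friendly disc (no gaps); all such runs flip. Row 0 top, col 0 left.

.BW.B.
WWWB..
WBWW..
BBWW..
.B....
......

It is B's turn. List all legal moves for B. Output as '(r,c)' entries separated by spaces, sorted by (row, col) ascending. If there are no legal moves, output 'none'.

Answer: (0,0) (0,3) (1,4) (2,4) (3,4) (4,3)

Derivation:
(0,0): flips 2 -> legal
(0,3): flips 2 -> legal
(1,4): flips 2 -> legal
(2,4): flips 2 -> legal
(3,4): flips 4 -> legal
(4,2): no bracket -> illegal
(4,3): flips 3 -> legal
(4,4): no bracket -> illegal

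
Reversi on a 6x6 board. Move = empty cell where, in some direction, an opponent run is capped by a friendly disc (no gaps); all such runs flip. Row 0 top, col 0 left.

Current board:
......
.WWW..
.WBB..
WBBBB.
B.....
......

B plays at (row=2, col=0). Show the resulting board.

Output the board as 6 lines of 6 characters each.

Place B at (2,0); scan 8 dirs for brackets.
Dir NW: edge -> no flip
Dir N: first cell '.' (not opp) -> no flip
Dir NE: opp run (1,1), next='.' -> no flip
Dir W: edge -> no flip
Dir E: opp run (2,1) capped by B -> flip
Dir SW: edge -> no flip
Dir S: opp run (3,0) capped by B -> flip
Dir SE: first cell 'B' (not opp) -> no flip
All flips: (2,1) (3,0)

Answer: ......
.WWW..
BBBB..
BBBBB.
B.....
......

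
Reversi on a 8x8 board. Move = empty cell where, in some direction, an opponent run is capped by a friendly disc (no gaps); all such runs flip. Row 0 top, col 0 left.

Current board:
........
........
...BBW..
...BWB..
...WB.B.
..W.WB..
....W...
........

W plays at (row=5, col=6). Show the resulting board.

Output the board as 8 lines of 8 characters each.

Place W at (5,6); scan 8 dirs for brackets.
Dir NW: first cell '.' (not opp) -> no flip
Dir N: opp run (4,6), next='.' -> no flip
Dir NE: first cell '.' (not opp) -> no flip
Dir W: opp run (5,5) capped by W -> flip
Dir E: first cell '.' (not opp) -> no flip
Dir SW: first cell '.' (not opp) -> no flip
Dir S: first cell '.' (not opp) -> no flip
Dir SE: first cell '.' (not opp) -> no flip
All flips: (5,5)

Answer: ........
........
...BBW..
...BWB..
...WB.B.
..W.WWW.
....W...
........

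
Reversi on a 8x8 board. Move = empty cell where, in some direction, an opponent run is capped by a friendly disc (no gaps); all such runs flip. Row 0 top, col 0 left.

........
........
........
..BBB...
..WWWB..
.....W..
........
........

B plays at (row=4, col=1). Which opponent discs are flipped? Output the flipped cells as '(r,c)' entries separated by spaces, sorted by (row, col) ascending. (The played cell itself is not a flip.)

Answer: (4,2) (4,3) (4,4)

Derivation:
Dir NW: first cell '.' (not opp) -> no flip
Dir N: first cell '.' (not opp) -> no flip
Dir NE: first cell 'B' (not opp) -> no flip
Dir W: first cell '.' (not opp) -> no flip
Dir E: opp run (4,2) (4,3) (4,4) capped by B -> flip
Dir SW: first cell '.' (not opp) -> no flip
Dir S: first cell '.' (not opp) -> no flip
Dir SE: first cell '.' (not opp) -> no flip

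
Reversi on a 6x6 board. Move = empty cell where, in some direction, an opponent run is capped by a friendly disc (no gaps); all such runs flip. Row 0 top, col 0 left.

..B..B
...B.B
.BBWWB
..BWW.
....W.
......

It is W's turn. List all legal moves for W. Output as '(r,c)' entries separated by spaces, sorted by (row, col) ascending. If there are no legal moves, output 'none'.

Answer: (0,3) (1,1) (2,0) (3,1) (4,1)

Derivation:
(0,1): no bracket -> illegal
(0,3): flips 1 -> legal
(0,4): no bracket -> illegal
(1,0): no bracket -> illegal
(1,1): flips 1 -> legal
(1,2): no bracket -> illegal
(1,4): no bracket -> illegal
(2,0): flips 2 -> legal
(3,0): no bracket -> illegal
(3,1): flips 1 -> legal
(3,5): no bracket -> illegal
(4,1): flips 1 -> legal
(4,2): no bracket -> illegal
(4,3): no bracket -> illegal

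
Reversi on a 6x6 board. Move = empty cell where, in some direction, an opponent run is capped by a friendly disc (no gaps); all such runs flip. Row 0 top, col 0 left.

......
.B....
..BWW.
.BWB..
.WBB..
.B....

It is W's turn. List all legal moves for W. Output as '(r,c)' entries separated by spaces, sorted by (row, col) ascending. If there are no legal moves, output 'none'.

(0,0): no bracket -> illegal
(0,1): no bracket -> illegal
(0,2): no bracket -> illegal
(1,0): no bracket -> illegal
(1,2): flips 1 -> legal
(1,3): no bracket -> illegal
(2,0): no bracket -> illegal
(2,1): flips 2 -> legal
(3,0): flips 1 -> legal
(3,4): flips 1 -> legal
(4,0): no bracket -> illegal
(4,4): flips 2 -> legal
(5,0): no bracket -> illegal
(5,2): flips 1 -> legal
(5,3): flips 2 -> legal
(5,4): flips 1 -> legal

Answer: (1,2) (2,1) (3,0) (3,4) (4,4) (5,2) (5,3) (5,4)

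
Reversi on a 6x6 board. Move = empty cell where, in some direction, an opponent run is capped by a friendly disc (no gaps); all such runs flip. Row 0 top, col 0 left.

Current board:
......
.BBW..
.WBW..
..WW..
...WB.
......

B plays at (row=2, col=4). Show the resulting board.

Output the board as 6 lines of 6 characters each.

Answer: ......
.BBW..
.WBBB.
..WW..
...WB.
......

Derivation:
Place B at (2,4); scan 8 dirs for brackets.
Dir NW: opp run (1,3), next='.' -> no flip
Dir N: first cell '.' (not opp) -> no flip
Dir NE: first cell '.' (not opp) -> no flip
Dir W: opp run (2,3) capped by B -> flip
Dir E: first cell '.' (not opp) -> no flip
Dir SW: opp run (3,3), next='.' -> no flip
Dir S: first cell '.' (not opp) -> no flip
Dir SE: first cell '.' (not opp) -> no flip
All flips: (2,3)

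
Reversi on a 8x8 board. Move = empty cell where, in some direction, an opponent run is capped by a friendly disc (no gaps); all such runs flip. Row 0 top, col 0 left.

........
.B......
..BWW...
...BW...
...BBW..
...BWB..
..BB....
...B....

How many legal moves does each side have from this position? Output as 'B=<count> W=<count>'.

Answer: B=9 W=7

Derivation:
-- B to move --
(1,2): no bracket -> illegal
(1,3): flips 1 -> legal
(1,4): flips 2 -> legal
(1,5): flips 1 -> legal
(2,5): flips 3 -> legal
(3,2): no bracket -> illegal
(3,5): flips 2 -> legal
(3,6): flips 2 -> legal
(4,6): flips 1 -> legal
(5,6): no bracket -> illegal
(6,4): flips 1 -> legal
(6,5): flips 1 -> legal
B mobility = 9
-- W to move --
(0,0): no bracket -> illegal
(0,1): no bracket -> illegal
(0,2): no bracket -> illegal
(1,0): no bracket -> illegal
(1,2): no bracket -> illegal
(1,3): no bracket -> illegal
(2,0): no bracket -> illegal
(2,1): flips 1 -> legal
(3,1): no bracket -> illegal
(3,2): flips 2 -> legal
(3,5): no bracket -> illegal
(4,2): flips 3 -> legal
(4,6): no bracket -> illegal
(5,1): no bracket -> illegal
(5,2): flips 2 -> legal
(5,6): flips 1 -> legal
(6,1): no bracket -> illegal
(6,4): no bracket -> illegal
(6,5): flips 1 -> legal
(6,6): no bracket -> illegal
(7,1): no bracket -> illegal
(7,2): flips 1 -> legal
(7,4): no bracket -> illegal
W mobility = 7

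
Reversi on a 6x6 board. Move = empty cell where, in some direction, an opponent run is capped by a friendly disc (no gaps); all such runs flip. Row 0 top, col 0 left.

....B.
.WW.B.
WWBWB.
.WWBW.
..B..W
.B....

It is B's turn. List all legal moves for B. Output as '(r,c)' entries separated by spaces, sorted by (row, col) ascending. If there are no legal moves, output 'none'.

(0,0): flips 1 -> legal
(0,1): no bracket -> illegal
(0,2): flips 1 -> legal
(0,3): no bracket -> illegal
(1,0): no bracket -> illegal
(1,3): flips 1 -> legal
(2,5): no bracket -> illegal
(3,0): flips 2 -> legal
(3,5): flips 1 -> legal
(4,0): flips 1 -> legal
(4,1): flips 2 -> legal
(4,3): no bracket -> illegal
(4,4): flips 1 -> legal
(5,4): no bracket -> illegal
(5,5): no bracket -> illegal

Answer: (0,0) (0,2) (1,3) (3,0) (3,5) (4,0) (4,1) (4,4)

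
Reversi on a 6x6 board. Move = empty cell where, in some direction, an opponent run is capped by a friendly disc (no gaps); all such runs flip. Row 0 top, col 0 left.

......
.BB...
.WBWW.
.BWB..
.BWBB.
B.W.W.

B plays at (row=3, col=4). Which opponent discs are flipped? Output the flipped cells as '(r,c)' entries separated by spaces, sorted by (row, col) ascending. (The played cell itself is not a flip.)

Answer: (2,3)

Derivation:
Dir NW: opp run (2,3) capped by B -> flip
Dir N: opp run (2,4), next='.' -> no flip
Dir NE: first cell '.' (not opp) -> no flip
Dir W: first cell 'B' (not opp) -> no flip
Dir E: first cell '.' (not opp) -> no flip
Dir SW: first cell 'B' (not opp) -> no flip
Dir S: first cell 'B' (not opp) -> no flip
Dir SE: first cell '.' (not opp) -> no flip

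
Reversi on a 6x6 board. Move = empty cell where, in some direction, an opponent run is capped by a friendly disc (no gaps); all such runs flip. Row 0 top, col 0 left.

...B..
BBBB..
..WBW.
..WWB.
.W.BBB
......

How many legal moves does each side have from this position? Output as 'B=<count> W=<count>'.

Answer: B=7 W=8

Derivation:
-- B to move --
(1,4): flips 1 -> legal
(1,5): no bracket -> illegal
(2,1): flips 2 -> legal
(2,5): flips 1 -> legal
(3,0): no bracket -> illegal
(3,1): flips 3 -> legal
(3,5): flips 1 -> legal
(4,0): no bracket -> illegal
(4,2): flips 2 -> legal
(5,0): flips 2 -> legal
(5,1): no bracket -> illegal
(5,2): no bracket -> illegal
B mobility = 7
-- W to move --
(0,0): flips 1 -> legal
(0,1): no bracket -> illegal
(0,2): flips 2 -> legal
(0,4): flips 1 -> legal
(1,4): flips 1 -> legal
(2,0): no bracket -> illegal
(2,1): no bracket -> illegal
(2,5): no bracket -> illegal
(3,5): flips 1 -> legal
(4,2): no bracket -> illegal
(5,2): no bracket -> illegal
(5,3): flips 1 -> legal
(5,4): flips 3 -> legal
(5,5): flips 1 -> legal
W mobility = 8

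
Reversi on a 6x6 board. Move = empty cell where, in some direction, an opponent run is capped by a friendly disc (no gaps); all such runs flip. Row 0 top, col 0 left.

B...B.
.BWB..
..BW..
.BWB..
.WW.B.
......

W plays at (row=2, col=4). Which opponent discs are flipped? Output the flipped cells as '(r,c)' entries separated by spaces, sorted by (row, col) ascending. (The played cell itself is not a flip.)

Answer: (3,3)

Derivation:
Dir NW: opp run (1,3), next='.' -> no flip
Dir N: first cell '.' (not opp) -> no flip
Dir NE: first cell '.' (not opp) -> no flip
Dir W: first cell 'W' (not opp) -> no flip
Dir E: first cell '.' (not opp) -> no flip
Dir SW: opp run (3,3) capped by W -> flip
Dir S: first cell '.' (not opp) -> no flip
Dir SE: first cell '.' (not opp) -> no flip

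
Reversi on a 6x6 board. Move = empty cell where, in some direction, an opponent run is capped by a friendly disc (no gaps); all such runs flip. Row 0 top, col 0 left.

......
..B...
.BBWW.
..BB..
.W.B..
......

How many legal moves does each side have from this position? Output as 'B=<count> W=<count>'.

-- B to move --
(1,3): flips 1 -> legal
(1,4): flips 1 -> legal
(1,5): flips 1 -> legal
(2,5): flips 2 -> legal
(3,0): no bracket -> illegal
(3,1): no bracket -> illegal
(3,4): flips 1 -> legal
(3,5): no bracket -> illegal
(4,0): no bracket -> illegal
(4,2): no bracket -> illegal
(5,0): flips 1 -> legal
(5,1): no bracket -> illegal
(5,2): no bracket -> illegal
B mobility = 6
-- W to move --
(0,1): flips 1 -> legal
(0,2): no bracket -> illegal
(0,3): no bracket -> illegal
(1,0): no bracket -> illegal
(1,1): no bracket -> illegal
(1,3): no bracket -> illegal
(2,0): flips 2 -> legal
(3,0): no bracket -> illegal
(3,1): no bracket -> illegal
(3,4): no bracket -> illegal
(4,2): flips 1 -> legal
(4,4): no bracket -> illegal
(5,2): no bracket -> illegal
(5,3): flips 2 -> legal
(5,4): no bracket -> illegal
W mobility = 4

Answer: B=6 W=4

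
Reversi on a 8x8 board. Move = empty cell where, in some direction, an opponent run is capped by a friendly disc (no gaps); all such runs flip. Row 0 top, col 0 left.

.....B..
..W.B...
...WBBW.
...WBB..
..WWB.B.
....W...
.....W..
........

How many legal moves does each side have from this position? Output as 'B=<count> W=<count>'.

-- B to move --
(0,1): flips 2 -> legal
(0,2): no bracket -> illegal
(0,3): no bracket -> illegal
(1,1): no bracket -> illegal
(1,3): no bracket -> illegal
(1,5): no bracket -> illegal
(1,6): no bracket -> illegal
(1,7): flips 1 -> legal
(2,1): no bracket -> illegal
(2,2): flips 2 -> legal
(2,7): flips 1 -> legal
(3,1): no bracket -> illegal
(3,2): flips 2 -> legal
(3,6): no bracket -> illegal
(3,7): no bracket -> illegal
(4,1): flips 2 -> legal
(4,5): no bracket -> illegal
(5,1): flips 2 -> legal
(5,2): flips 1 -> legal
(5,3): no bracket -> illegal
(5,5): no bracket -> illegal
(5,6): no bracket -> illegal
(6,3): no bracket -> illegal
(6,4): flips 1 -> legal
(6,6): no bracket -> illegal
(7,4): no bracket -> illegal
(7,5): no bracket -> illegal
(7,6): no bracket -> illegal
B mobility = 9
-- W to move --
(0,3): no bracket -> illegal
(0,4): flips 4 -> legal
(0,6): no bracket -> illegal
(1,3): no bracket -> illegal
(1,5): flips 1 -> legal
(1,6): flips 2 -> legal
(3,6): flips 2 -> legal
(3,7): no bracket -> illegal
(4,5): flips 2 -> legal
(4,7): no bracket -> illegal
(5,3): flips 2 -> legal
(5,5): flips 1 -> legal
(5,6): no bracket -> illegal
(5,7): no bracket -> illegal
W mobility = 7

Answer: B=9 W=7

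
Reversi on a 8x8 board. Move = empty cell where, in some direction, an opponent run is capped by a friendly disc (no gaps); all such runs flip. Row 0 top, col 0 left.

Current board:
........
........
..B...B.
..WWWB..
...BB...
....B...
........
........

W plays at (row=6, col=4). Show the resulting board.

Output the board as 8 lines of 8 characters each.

Answer: ........
........
..B...B.
..WWWB..
...BW...
....W...
....W...
........

Derivation:
Place W at (6,4); scan 8 dirs for brackets.
Dir NW: first cell '.' (not opp) -> no flip
Dir N: opp run (5,4) (4,4) capped by W -> flip
Dir NE: first cell '.' (not opp) -> no flip
Dir W: first cell '.' (not opp) -> no flip
Dir E: first cell '.' (not opp) -> no flip
Dir SW: first cell '.' (not opp) -> no flip
Dir S: first cell '.' (not opp) -> no flip
Dir SE: first cell '.' (not opp) -> no flip
All flips: (4,4) (5,4)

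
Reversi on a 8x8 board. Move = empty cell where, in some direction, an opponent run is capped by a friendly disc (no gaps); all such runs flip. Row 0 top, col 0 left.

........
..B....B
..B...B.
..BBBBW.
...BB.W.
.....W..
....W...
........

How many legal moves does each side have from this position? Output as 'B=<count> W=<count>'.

Answer: B=4 W=4

Derivation:
-- B to move --
(2,5): no bracket -> illegal
(2,7): no bracket -> illegal
(3,7): flips 1 -> legal
(4,5): no bracket -> illegal
(4,7): no bracket -> illegal
(5,3): no bracket -> illegal
(5,4): no bracket -> illegal
(5,6): flips 2 -> legal
(5,7): flips 1 -> legal
(6,3): no bracket -> illegal
(6,5): no bracket -> illegal
(6,6): flips 1 -> legal
(7,3): no bracket -> illegal
(7,4): no bracket -> illegal
(7,5): no bracket -> illegal
B mobility = 4
-- W to move --
(0,1): no bracket -> illegal
(0,2): no bracket -> illegal
(0,3): no bracket -> illegal
(0,6): no bracket -> illegal
(0,7): no bracket -> illegal
(1,1): flips 3 -> legal
(1,3): no bracket -> illegal
(1,5): no bracket -> illegal
(1,6): flips 1 -> legal
(2,1): no bracket -> illegal
(2,3): no bracket -> illegal
(2,4): flips 1 -> legal
(2,5): no bracket -> illegal
(2,7): no bracket -> illegal
(3,1): flips 4 -> legal
(3,7): no bracket -> illegal
(4,1): no bracket -> illegal
(4,2): no bracket -> illegal
(4,5): no bracket -> illegal
(5,2): no bracket -> illegal
(5,3): no bracket -> illegal
(5,4): no bracket -> illegal
W mobility = 4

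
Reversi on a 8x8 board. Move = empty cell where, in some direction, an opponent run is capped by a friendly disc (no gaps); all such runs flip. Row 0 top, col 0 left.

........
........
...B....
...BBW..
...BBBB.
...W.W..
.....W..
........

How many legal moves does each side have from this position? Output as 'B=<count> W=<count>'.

-- B to move --
(2,4): flips 1 -> legal
(2,5): flips 1 -> legal
(2,6): flips 1 -> legal
(3,6): flips 1 -> legal
(4,2): no bracket -> illegal
(5,2): no bracket -> illegal
(5,4): no bracket -> illegal
(5,6): no bracket -> illegal
(6,2): flips 1 -> legal
(6,3): flips 1 -> legal
(6,4): flips 1 -> legal
(6,6): flips 1 -> legal
(7,4): no bracket -> illegal
(7,5): flips 2 -> legal
(7,6): no bracket -> illegal
B mobility = 9
-- W to move --
(1,2): no bracket -> illegal
(1,3): flips 3 -> legal
(1,4): no bracket -> illegal
(2,2): flips 2 -> legal
(2,4): no bracket -> illegal
(2,5): no bracket -> illegal
(3,2): flips 2 -> legal
(3,6): no bracket -> illegal
(3,7): flips 1 -> legal
(4,2): no bracket -> illegal
(4,7): no bracket -> illegal
(5,2): no bracket -> illegal
(5,4): no bracket -> illegal
(5,6): no bracket -> illegal
(5,7): flips 1 -> legal
W mobility = 5

Answer: B=9 W=5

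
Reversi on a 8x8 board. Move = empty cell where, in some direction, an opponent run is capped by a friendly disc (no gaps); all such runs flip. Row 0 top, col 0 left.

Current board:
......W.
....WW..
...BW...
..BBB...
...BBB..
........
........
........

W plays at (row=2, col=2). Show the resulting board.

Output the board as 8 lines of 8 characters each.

Place W at (2,2); scan 8 dirs for brackets.
Dir NW: first cell '.' (not opp) -> no flip
Dir N: first cell '.' (not opp) -> no flip
Dir NE: first cell '.' (not opp) -> no flip
Dir W: first cell '.' (not opp) -> no flip
Dir E: opp run (2,3) capped by W -> flip
Dir SW: first cell '.' (not opp) -> no flip
Dir S: opp run (3,2), next='.' -> no flip
Dir SE: opp run (3,3) (4,4), next='.' -> no flip
All flips: (2,3)

Answer: ......W.
....WW..
..WWW...
..BBB...
...BBB..
........
........
........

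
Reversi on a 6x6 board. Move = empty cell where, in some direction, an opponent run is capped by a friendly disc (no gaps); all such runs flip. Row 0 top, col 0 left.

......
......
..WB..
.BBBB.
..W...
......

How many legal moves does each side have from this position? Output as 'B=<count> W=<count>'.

Answer: B=7 W=4

Derivation:
-- B to move --
(1,1): flips 1 -> legal
(1,2): flips 1 -> legal
(1,3): flips 1 -> legal
(2,1): flips 1 -> legal
(4,1): no bracket -> illegal
(4,3): no bracket -> illegal
(5,1): flips 1 -> legal
(5,2): flips 1 -> legal
(5,3): flips 1 -> legal
B mobility = 7
-- W to move --
(1,2): no bracket -> illegal
(1,3): no bracket -> illegal
(1,4): no bracket -> illegal
(2,0): flips 1 -> legal
(2,1): no bracket -> illegal
(2,4): flips 2 -> legal
(2,5): no bracket -> illegal
(3,0): no bracket -> illegal
(3,5): no bracket -> illegal
(4,0): flips 1 -> legal
(4,1): no bracket -> illegal
(4,3): no bracket -> illegal
(4,4): flips 1 -> legal
(4,5): no bracket -> illegal
W mobility = 4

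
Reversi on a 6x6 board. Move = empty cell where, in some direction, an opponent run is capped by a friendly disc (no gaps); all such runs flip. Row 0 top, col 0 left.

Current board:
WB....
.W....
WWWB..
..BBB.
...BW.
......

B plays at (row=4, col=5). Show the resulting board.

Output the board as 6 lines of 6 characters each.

Place B at (4,5); scan 8 dirs for brackets.
Dir NW: first cell 'B' (not opp) -> no flip
Dir N: first cell '.' (not opp) -> no flip
Dir NE: edge -> no flip
Dir W: opp run (4,4) capped by B -> flip
Dir E: edge -> no flip
Dir SW: first cell '.' (not opp) -> no flip
Dir S: first cell '.' (not opp) -> no flip
Dir SE: edge -> no flip
All flips: (4,4)

Answer: WB....
.W....
WWWB..
..BBB.
...BBB
......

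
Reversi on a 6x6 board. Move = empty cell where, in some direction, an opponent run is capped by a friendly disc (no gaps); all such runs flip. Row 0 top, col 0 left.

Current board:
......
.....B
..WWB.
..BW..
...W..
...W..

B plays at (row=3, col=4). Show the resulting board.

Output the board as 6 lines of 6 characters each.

Answer: ......
.....B
..WWB.
..BBB.
...W..
...W..

Derivation:
Place B at (3,4); scan 8 dirs for brackets.
Dir NW: opp run (2,3), next='.' -> no flip
Dir N: first cell 'B' (not opp) -> no flip
Dir NE: first cell '.' (not opp) -> no flip
Dir W: opp run (3,3) capped by B -> flip
Dir E: first cell '.' (not opp) -> no flip
Dir SW: opp run (4,3), next='.' -> no flip
Dir S: first cell '.' (not opp) -> no flip
Dir SE: first cell '.' (not opp) -> no flip
All flips: (3,3)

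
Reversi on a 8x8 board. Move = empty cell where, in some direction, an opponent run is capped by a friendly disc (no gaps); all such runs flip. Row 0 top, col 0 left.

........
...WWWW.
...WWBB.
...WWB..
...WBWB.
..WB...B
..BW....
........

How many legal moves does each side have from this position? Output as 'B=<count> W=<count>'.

Answer: B=14 W=8

Derivation:
-- B to move --
(0,2): flips 2 -> legal
(0,3): flips 5 -> legal
(0,4): flips 4 -> legal
(0,5): flips 1 -> legal
(0,6): flips 1 -> legal
(0,7): flips 1 -> legal
(1,2): no bracket -> illegal
(1,7): no bracket -> illegal
(2,2): flips 3 -> legal
(2,7): no bracket -> illegal
(3,2): flips 2 -> legal
(3,6): no bracket -> illegal
(4,1): no bracket -> illegal
(4,2): flips 2 -> legal
(5,1): flips 1 -> legal
(5,4): no bracket -> illegal
(5,5): flips 1 -> legal
(5,6): no bracket -> illegal
(6,1): flips 3 -> legal
(6,4): flips 1 -> legal
(7,2): no bracket -> illegal
(7,3): flips 1 -> legal
(7,4): no bracket -> illegal
B mobility = 14
-- W to move --
(1,7): no bracket -> illegal
(2,7): flips 2 -> legal
(3,6): flips 3 -> legal
(3,7): flips 1 -> legal
(4,2): no bracket -> illegal
(4,7): flips 1 -> legal
(5,1): no bracket -> illegal
(5,4): flips 2 -> legal
(5,5): flips 1 -> legal
(5,6): no bracket -> illegal
(6,1): flips 1 -> legal
(6,4): no bracket -> illegal
(6,6): no bracket -> illegal
(6,7): no bracket -> illegal
(7,1): no bracket -> illegal
(7,2): flips 1 -> legal
(7,3): no bracket -> illegal
W mobility = 8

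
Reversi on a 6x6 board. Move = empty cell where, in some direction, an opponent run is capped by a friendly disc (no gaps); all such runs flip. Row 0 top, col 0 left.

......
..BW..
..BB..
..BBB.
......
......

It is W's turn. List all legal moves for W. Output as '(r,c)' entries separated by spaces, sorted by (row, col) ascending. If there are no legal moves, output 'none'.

(0,1): no bracket -> illegal
(0,2): no bracket -> illegal
(0,3): no bracket -> illegal
(1,1): flips 1 -> legal
(1,4): no bracket -> illegal
(2,1): no bracket -> illegal
(2,4): no bracket -> illegal
(2,5): no bracket -> illegal
(3,1): flips 1 -> legal
(3,5): no bracket -> illegal
(4,1): no bracket -> illegal
(4,2): no bracket -> illegal
(4,3): flips 2 -> legal
(4,4): no bracket -> illegal
(4,5): no bracket -> illegal

Answer: (1,1) (3,1) (4,3)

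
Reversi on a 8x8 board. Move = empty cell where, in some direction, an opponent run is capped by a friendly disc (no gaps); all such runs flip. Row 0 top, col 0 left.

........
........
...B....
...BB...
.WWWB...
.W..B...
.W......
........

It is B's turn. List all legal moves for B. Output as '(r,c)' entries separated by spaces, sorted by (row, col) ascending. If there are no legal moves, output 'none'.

(3,0): no bracket -> illegal
(3,1): no bracket -> illegal
(3,2): flips 1 -> legal
(4,0): flips 3 -> legal
(5,0): no bracket -> illegal
(5,2): flips 1 -> legal
(5,3): flips 1 -> legal
(6,0): flips 2 -> legal
(6,2): no bracket -> illegal
(7,0): no bracket -> illegal
(7,1): no bracket -> illegal
(7,2): no bracket -> illegal

Answer: (3,2) (4,0) (5,2) (5,3) (6,0)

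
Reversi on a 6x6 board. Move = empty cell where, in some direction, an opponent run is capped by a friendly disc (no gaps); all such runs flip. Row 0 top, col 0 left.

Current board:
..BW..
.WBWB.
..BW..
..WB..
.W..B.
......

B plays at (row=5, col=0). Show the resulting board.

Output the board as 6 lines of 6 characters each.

Place B at (5,0); scan 8 dirs for brackets.
Dir NW: edge -> no flip
Dir N: first cell '.' (not opp) -> no flip
Dir NE: opp run (4,1) (3,2) (2,3) capped by B -> flip
Dir W: edge -> no flip
Dir E: first cell '.' (not opp) -> no flip
Dir SW: edge -> no flip
Dir S: edge -> no flip
Dir SE: edge -> no flip
All flips: (2,3) (3,2) (4,1)

Answer: ..BW..
.WBWB.
..BB..
..BB..
.B..B.
B.....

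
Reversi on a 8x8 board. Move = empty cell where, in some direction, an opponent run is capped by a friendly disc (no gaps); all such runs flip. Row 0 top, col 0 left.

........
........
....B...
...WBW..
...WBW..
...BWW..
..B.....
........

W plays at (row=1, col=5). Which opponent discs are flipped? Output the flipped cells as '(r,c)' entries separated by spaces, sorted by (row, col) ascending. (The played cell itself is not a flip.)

Dir NW: first cell '.' (not opp) -> no flip
Dir N: first cell '.' (not opp) -> no flip
Dir NE: first cell '.' (not opp) -> no flip
Dir W: first cell '.' (not opp) -> no flip
Dir E: first cell '.' (not opp) -> no flip
Dir SW: opp run (2,4) capped by W -> flip
Dir S: first cell '.' (not opp) -> no flip
Dir SE: first cell '.' (not opp) -> no flip

Answer: (2,4)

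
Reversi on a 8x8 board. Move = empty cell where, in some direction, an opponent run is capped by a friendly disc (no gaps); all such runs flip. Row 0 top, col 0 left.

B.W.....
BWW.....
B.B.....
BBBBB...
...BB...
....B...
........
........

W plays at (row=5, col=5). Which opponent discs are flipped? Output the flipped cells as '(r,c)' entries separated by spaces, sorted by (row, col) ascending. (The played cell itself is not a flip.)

Dir NW: opp run (4,4) (3,3) (2,2) capped by W -> flip
Dir N: first cell '.' (not opp) -> no flip
Dir NE: first cell '.' (not opp) -> no flip
Dir W: opp run (5,4), next='.' -> no flip
Dir E: first cell '.' (not opp) -> no flip
Dir SW: first cell '.' (not opp) -> no flip
Dir S: first cell '.' (not opp) -> no flip
Dir SE: first cell '.' (not opp) -> no flip

Answer: (2,2) (3,3) (4,4)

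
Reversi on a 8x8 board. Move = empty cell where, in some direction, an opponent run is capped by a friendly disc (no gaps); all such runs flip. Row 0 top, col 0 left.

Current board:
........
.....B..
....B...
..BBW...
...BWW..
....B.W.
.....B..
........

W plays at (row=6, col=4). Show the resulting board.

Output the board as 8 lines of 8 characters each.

Place W at (6,4); scan 8 dirs for brackets.
Dir NW: first cell '.' (not opp) -> no flip
Dir N: opp run (5,4) capped by W -> flip
Dir NE: first cell '.' (not opp) -> no flip
Dir W: first cell '.' (not opp) -> no flip
Dir E: opp run (6,5), next='.' -> no flip
Dir SW: first cell '.' (not opp) -> no flip
Dir S: first cell '.' (not opp) -> no flip
Dir SE: first cell '.' (not opp) -> no flip
All flips: (5,4)

Answer: ........
.....B..
....B...
..BBW...
...BWW..
....W.W.
....WB..
........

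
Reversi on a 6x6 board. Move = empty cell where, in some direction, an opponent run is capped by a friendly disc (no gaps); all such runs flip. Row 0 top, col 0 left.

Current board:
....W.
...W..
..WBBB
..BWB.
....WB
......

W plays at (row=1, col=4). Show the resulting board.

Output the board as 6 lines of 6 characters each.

Answer: ....W.
...WW.
..WBWB
..BWW.
....WB
......

Derivation:
Place W at (1,4); scan 8 dirs for brackets.
Dir NW: first cell '.' (not opp) -> no flip
Dir N: first cell 'W' (not opp) -> no flip
Dir NE: first cell '.' (not opp) -> no flip
Dir W: first cell 'W' (not opp) -> no flip
Dir E: first cell '.' (not opp) -> no flip
Dir SW: opp run (2,3) (3,2), next='.' -> no flip
Dir S: opp run (2,4) (3,4) capped by W -> flip
Dir SE: opp run (2,5), next=edge -> no flip
All flips: (2,4) (3,4)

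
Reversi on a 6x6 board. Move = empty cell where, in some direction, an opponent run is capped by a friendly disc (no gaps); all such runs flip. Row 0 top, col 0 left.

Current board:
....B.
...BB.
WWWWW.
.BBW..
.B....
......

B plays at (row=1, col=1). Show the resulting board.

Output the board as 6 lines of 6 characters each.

Place B at (1,1); scan 8 dirs for brackets.
Dir NW: first cell '.' (not opp) -> no flip
Dir N: first cell '.' (not opp) -> no flip
Dir NE: first cell '.' (not opp) -> no flip
Dir W: first cell '.' (not opp) -> no flip
Dir E: first cell '.' (not opp) -> no flip
Dir SW: opp run (2,0), next=edge -> no flip
Dir S: opp run (2,1) capped by B -> flip
Dir SE: opp run (2,2) (3,3), next='.' -> no flip
All flips: (2,1)

Answer: ....B.
.B.BB.
WBWWW.
.BBW..
.B....
......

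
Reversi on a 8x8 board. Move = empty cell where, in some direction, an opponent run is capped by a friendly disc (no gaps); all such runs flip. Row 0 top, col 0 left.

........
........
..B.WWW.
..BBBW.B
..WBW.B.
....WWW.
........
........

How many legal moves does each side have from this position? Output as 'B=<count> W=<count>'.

Answer: B=12 W=7

Derivation:
-- B to move --
(1,3): flips 2 -> legal
(1,4): flips 1 -> legal
(1,5): flips 2 -> legal
(1,6): flips 1 -> legal
(1,7): no bracket -> illegal
(2,3): no bracket -> illegal
(2,7): no bracket -> illegal
(3,1): no bracket -> illegal
(3,6): flips 1 -> legal
(4,1): flips 1 -> legal
(4,5): flips 1 -> legal
(4,7): no bracket -> illegal
(5,1): flips 1 -> legal
(5,2): flips 1 -> legal
(5,3): no bracket -> illegal
(5,7): no bracket -> illegal
(6,3): no bracket -> illegal
(6,4): flips 3 -> legal
(6,5): flips 1 -> legal
(6,6): flips 3 -> legal
(6,7): no bracket -> illegal
B mobility = 12
-- W to move --
(1,1): flips 2 -> legal
(1,2): flips 2 -> legal
(1,3): no bracket -> illegal
(2,1): flips 2 -> legal
(2,3): no bracket -> illegal
(2,7): no bracket -> illegal
(3,1): flips 3 -> legal
(3,6): flips 1 -> legal
(4,1): no bracket -> illegal
(4,5): no bracket -> illegal
(4,7): no bracket -> illegal
(5,2): flips 2 -> legal
(5,3): no bracket -> illegal
(5,7): flips 1 -> legal
W mobility = 7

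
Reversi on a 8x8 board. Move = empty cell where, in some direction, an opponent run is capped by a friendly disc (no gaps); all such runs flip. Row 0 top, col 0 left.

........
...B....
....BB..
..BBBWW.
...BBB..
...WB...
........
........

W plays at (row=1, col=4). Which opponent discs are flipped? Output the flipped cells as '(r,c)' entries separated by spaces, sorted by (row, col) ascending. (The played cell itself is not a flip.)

Dir NW: first cell '.' (not opp) -> no flip
Dir N: first cell '.' (not opp) -> no flip
Dir NE: first cell '.' (not opp) -> no flip
Dir W: opp run (1,3), next='.' -> no flip
Dir E: first cell '.' (not opp) -> no flip
Dir SW: first cell '.' (not opp) -> no flip
Dir S: opp run (2,4) (3,4) (4,4) (5,4), next='.' -> no flip
Dir SE: opp run (2,5) capped by W -> flip

Answer: (2,5)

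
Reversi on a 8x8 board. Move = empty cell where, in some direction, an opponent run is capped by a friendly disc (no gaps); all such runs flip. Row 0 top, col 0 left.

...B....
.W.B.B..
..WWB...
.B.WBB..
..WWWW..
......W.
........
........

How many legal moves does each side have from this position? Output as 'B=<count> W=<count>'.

-- B to move --
(0,0): no bracket -> illegal
(0,1): no bracket -> illegal
(0,2): no bracket -> illegal
(1,0): no bracket -> illegal
(1,2): flips 1 -> legal
(1,4): no bracket -> illegal
(2,0): no bracket -> illegal
(2,1): flips 2 -> legal
(3,2): flips 1 -> legal
(3,6): no bracket -> illegal
(4,1): no bracket -> illegal
(4,6): no bracket -> illegal
(4,7): no bracket -> illegal
(5,1): flips 2 -> legal
(5,2): flips 1 -> legal
(5,3): flips 5 -> legal
(5,4): flips 1 -> legal
(5,5): flips 1 -> legal
(5,7): no bracket -> illegal
(6,5): no bracket -> illegal
(6,6): no bracket -> illegal
(6,7): flips 2 -> legal
B mobility = 9
-- W to move --
(0,2): no bracket -> illegal
(0,4): flips 1 -> legal
(0,5): no bracket -> illegal
(0,6): flips 2 -> legal
(1,2): no bracket -> illegal
(1,4): flips 2 -> legal
(1,6): no bracket -> illegal
(2,0): flips 1 -> legal
(2,1): no bracket -> illegal
(2,5): flips 3 -> legal
(2,6): flips 1 -> legal
(3,0): no bracket -> illegal
(3,2): no bracket -> illegal
(3,6): flips 2 -> legal
(4,0): flips 1 -> legal
(4,1): no bracket -> illegal
(4,6): no bracket -> illegal
W mobility = 8

Answer: B=9 W=8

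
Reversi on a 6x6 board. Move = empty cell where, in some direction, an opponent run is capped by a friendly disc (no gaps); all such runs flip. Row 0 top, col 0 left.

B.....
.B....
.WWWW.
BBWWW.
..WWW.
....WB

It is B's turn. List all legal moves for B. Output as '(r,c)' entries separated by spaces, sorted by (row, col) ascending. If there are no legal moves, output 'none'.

Answer: (1,2) (1,3) (3,5) (5,3)

Derivation:
(1,0): no bracket -> illegal
(1,2): flips 1 -> legal
(1,3): flips 1 -> legal
(1,4): no bracket -> illegal
(1,5): no bracket -> illegal
(2,0): no bracket -> illegal
(2,5): no bracket -> illegal
(3,5): flips 3 -> legal
(4,1): no bracket -> illegal
(4,5): no bracket -> illegal
(5,1): no bracket -> illegal
(5,2): no bracket -> illegal
(5,3): flips 2 -> legal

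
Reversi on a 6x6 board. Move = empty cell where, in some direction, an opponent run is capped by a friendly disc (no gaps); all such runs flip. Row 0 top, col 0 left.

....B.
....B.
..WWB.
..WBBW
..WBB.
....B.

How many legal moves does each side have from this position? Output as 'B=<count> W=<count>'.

-- B to move --
(1,1): flips 1 -> legal
(1,2): flips 1 -> legal
(1,3): flips 1 -> legal
(2,1): flips 3 -> legal
(2,5): no bracket -> illegal
(3,1): flips 1 -> legal
(4,1): flips 3 -> legal
(4,5): no bracket -> illegal
(5,1): flips 1 -> legal
(5,2): no bracket -> illegal
(5,3): no bracket -> illegal
B mobility = 7
-- W to move --
(0,3): no bracket -> illegal
(0,5): flips 1 -> legal
(1,3): flips 1 -> legal
(1,5): flips 2 -> legal
(2,5): flips 1 -> legal
(4,5): flips 3 -> legal
(5,2): no bracket -> illegal
(5,3): flips 3 -> legal
(5,5): flips 2 -> legal
W mobility = 7

Answer: B=7 W=7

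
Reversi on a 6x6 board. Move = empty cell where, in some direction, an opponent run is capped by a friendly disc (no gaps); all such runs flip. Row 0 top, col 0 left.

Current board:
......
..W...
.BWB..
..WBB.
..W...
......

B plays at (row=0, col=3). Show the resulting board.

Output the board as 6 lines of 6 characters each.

Place B at (0,3); scan 8 dirs for brackets.
Dir NW: edge -> no flip
Dir N: edge -> no flip
Dir NE: edge -> no flip
Dir W: first cell '.' (not opp) -> no flip
Dir E: first cell '.' (not opp) -> no flip
Dir SW: opp run (1,2) capped by B -> flip
Dir S: first cell '.' (not opp) -> no flip
Dir SE: first cell '.' (not opp) -> no flip
All flips: (1,2)

Answer: ...B..
..B...
.BWB..
..WBB.
..W...
......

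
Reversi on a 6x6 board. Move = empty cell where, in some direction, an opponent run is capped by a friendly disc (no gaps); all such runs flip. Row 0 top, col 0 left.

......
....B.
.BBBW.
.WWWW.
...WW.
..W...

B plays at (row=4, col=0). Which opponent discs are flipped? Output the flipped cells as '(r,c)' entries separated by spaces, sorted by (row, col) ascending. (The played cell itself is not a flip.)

Answer: (3,1)

Derivation:
Dir NW: edge -> no flip
Dir N: first cell '.' (not opp) -> no flip
Dir NE: opp run (3,1) capped by B -> flip
Dir W: edge -> no flip
Dir E: first cell '.' (not opp) -> no flip
Dir SW: edge -> no flip
Dir S: first cell '.' (not opp) -> no flip
Dir SE: first cell '.' (not opp) -> no flip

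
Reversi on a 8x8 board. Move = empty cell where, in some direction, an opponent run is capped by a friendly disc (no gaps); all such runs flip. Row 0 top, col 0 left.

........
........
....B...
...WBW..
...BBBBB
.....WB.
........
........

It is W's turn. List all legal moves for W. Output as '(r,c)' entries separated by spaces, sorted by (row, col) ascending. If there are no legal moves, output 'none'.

Answer: (1,3) (1,5) (3,7) (5,3) (5,7)

Derivation:
(1,3): flips 1 -> legal
(1,4): no bracket -> illegal
(1,5): flips 1 -> legal
(2,3): no bracket -> illegal
(2,5): no bracket -> illegal
(3,2): no bracket -> illegal
(3,6): no bracket -> illegal
(3,7): flips 1 -> legal
(4,2): no bracket -> illegal
(5,2): no bracket -> illegal
(5,3): flips 2 -> legal
(5,4): no bracket -> illegal
(5,7): flips 2 -> legal
(6,5): no bracket -> illegal
(6,6): no bracket -> illegal
(6,7): no bracket -> illegal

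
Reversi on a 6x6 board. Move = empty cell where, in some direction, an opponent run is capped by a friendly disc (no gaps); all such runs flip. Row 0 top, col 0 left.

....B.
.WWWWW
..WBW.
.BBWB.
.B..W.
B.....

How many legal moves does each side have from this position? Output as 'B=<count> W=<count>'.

Answer: B=8 W=5

Derivation:
-- B to move --
(0,0): no bracket -> illegal
(0,1): flips 1 -> legal
(0,2): flips 2 -> legal
(0,3): flips 1 -> legal
(0,5): flips 1 -> legal
(1,0): no bracket -> illegal
(2,0): no bracket -> illegal
(2,1): flips 1 -> legal
(2,5): flips 1 -> legal
(3,5): no bracket -> illegal
(4,2): no bracket -> illegal
(4,3): flips 1 -> legal
(4,5): no bracket -> illegal
(5,3): no bracket -> illegal
(5,4): flips 1 -> legal
(5,5): no bracket -> illegal
B mobility = 8
-- W to move --
(0,3): no bracket -> illegal
(0,5): no bracket -> illegal
(2,0): no bracket -> illegal
(2,1): no bracket -> illegal
(2,5): no bracket -> illegal
(3,0): flips 2 -> legal
(3,5): flips 1 -> legal
(4,0): flips 1 -> legal
(4,2): flips 1 -> legal
(4,3): no bracket -> illegal
(4,5): flips 2 -> legal
(5,1): no bracket -> illegal
(5,2): no bracket -> illegal
W mobility = 5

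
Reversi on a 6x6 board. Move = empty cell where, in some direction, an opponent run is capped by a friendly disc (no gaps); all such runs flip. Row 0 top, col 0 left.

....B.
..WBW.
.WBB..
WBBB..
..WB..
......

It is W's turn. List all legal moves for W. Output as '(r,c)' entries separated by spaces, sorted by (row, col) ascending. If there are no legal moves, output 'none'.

(0,2): no bracket -> illegal
(0,3): no bracket -> illegal
(0,5): no bracket -> illegal
(1,1): no bracket -> illegal
(1,5): no bracket -> illegal
(2,0): flips 1 -> legal
(2,4): flips 3 -> legal
(3,4): flips 4 -> legal
(4,0): no bracket -> illegal
(4,1): flips 3 -> legal
(4,4): flips 1 -> legal
(5,2): no bracket -> illegal
(5,3): no bracket -> illegal
(5,4): flips 2 -> legal

Answer: (2,0) (2,4) (3,4) (4,1) (4,4) (5,4)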